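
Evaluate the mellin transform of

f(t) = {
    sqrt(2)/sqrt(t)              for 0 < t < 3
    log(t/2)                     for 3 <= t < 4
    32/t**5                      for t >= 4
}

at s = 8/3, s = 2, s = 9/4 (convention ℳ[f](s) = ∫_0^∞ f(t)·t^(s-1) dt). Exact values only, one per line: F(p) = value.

F(8/3) = -57*2**(1/3)/14 + 81*3**(2/3)/64 + 54*sqrt(2)*3**(1/6)/13 + log(2**(27*3**(2/3)/8 + 12*2**(1/3))/3**(27*3**(2/3)/8))
F(2) = -19/12 + log(4096*sqrt(6)/243) + 2*sqrt(6)
F(9/4) = -2654*sqrt(2)/891 + 16*3**(1/4)/9 + log(2**(4*3**(1/4) + 64*sqrt(2)/9)/3**(4*3**(1/4))) + 12*sqrt(2)*3**(3/4)/7

the common scale on t comes off first: 1/sqrt(t) on [0, 3/2); log(t) on [3/2, 2); t**(-5) on [2, ∞)
the shared t-power comes off first: sqrt(t) on [0, 3/2); t*log(t) on [3/2, 2); t**(-4) on [2, ∞)
along the cuts 3, 4, ℳ[f](s) splits into 3 integrals
for t in [0, 3): the term is ∫ sqrt(2)/sqrt(t)·t^(s-1)
∫ log(t/2)·t^(s-1) over [3, 4)
between 4 and ∞ the integrand is 32/t**5·t^(s-1)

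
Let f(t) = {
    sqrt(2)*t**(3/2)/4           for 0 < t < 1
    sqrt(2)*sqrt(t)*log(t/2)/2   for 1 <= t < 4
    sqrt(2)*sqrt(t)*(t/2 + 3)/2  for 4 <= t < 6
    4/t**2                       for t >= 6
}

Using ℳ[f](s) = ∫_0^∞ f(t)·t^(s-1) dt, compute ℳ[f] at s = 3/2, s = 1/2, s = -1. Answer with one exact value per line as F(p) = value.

F(3/2) = sqrt(2)*(32*sqrt(3) + 102*log(2) + 621)/24
F(1/2) = sqrt(2)*(16*sqrt(3) + 540*log(2) + 891)/216
F(-1) = sqrt(2)*(-486*log(2) + sqrt(2) + 648)/324

invert the common scale on t to get t**(3/2) on [0, 1/2); sqrt(t)*log(t) on [1/2, 2); sqrt(t)*(t + 3) on [2, 3); …
invert the shared t-power to get t on [0, 1/2); log(t) on [1/2, 2); t + 3 on [2, 3); …
f breaks at 1, 4, 6 into 4 integrals to sum
[0, 1) adds the kernel integral of sqrt(2)*t**(3/2)/4
between 1 and 4 the integrand is sqrt(2)*sqrt(t)*log(t/2)/2·t^(s-1)
over [4, 6), the kernel integral of sqrt(2)*sqrt(t)*(t/2 + 3)/2 enters the sum
∫ over [6, ∞) of 4/t**2·t^(s-1) joins the sum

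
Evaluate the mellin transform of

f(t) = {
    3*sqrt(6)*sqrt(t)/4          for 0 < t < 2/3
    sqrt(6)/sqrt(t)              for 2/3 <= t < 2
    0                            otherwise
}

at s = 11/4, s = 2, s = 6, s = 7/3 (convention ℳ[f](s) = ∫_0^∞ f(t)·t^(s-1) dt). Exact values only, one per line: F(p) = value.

F(11/4) = 8*2**(3/4)*3**(1/4)*(-17 + 234*3**(1/4))/1053
F(2) = -28/45 + 8*sqrt(3)/3
F(6) = -320/11583 + 128*sqrt(3)/11
F(7/3) = 4*2**(1/3)*3**(2/3)*(-23 + 102*3**(5/6))/561

undo the shared t-power: 3*sqrt(6)*t**(3/2)/4 on [0, 2/3); sqrt(6)*sqrt(t) on [2/3, 2)
invert the common scale on t to get sqrt(2)*t**(3/2)/4 on [0, 2); sqrt(2)*sqrt(t) on [2, 6)
invert the common scale on t to get t**(3/2) on [0, 1); 2*sqrt(t) on [1, 3)
summing 2 kernel integrals split by 2/3 yields ℳ[f](s)
for t in [0, 2/3): the term is ∫ 3*sqrt(6)*sqrt(t)/4·t^(s-1)
on [2/3, 2) integrate f = sqrt(6)/sqrt(t) against the kernel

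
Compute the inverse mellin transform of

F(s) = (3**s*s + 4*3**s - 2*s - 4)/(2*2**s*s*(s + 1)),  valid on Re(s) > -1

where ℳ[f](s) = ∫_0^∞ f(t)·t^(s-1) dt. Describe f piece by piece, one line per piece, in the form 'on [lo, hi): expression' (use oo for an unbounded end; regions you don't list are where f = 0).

on [0, 1/2): t
on [1/2, 3/2): 2 - t

linearity at 1/2 turns ℳ[f](s) into 2 summed integrals
the [0, 1/2) slice contributes ∫ t·t^(s-1) dt
the [1/2, 3/2) slice contributes ∫ (2 - t)·t^(s-1) dt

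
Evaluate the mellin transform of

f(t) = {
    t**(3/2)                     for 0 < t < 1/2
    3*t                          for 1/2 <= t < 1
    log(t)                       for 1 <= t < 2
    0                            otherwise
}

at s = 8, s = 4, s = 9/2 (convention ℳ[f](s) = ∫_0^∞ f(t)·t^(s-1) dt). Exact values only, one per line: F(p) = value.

F(8) = -5609/1536 + sqrt(2)/9728 + 32*log(2)
F(4) = -57/160 + sqrt(2)/352 + 4*log(2)
F(9/2) = sqrt(2)*(-182168 + 68137*sqrt(2) + 811008*log(2))/228096

breakpoints 1/2, 1: one integral from each of the 3 segments
for t in [0, 1/2): the term is ∫ t**(3/2)·t^(s-1)
over [1/2, 1), the kernel integral of 3*t enters the sum
between 1 and 2 the integrand is log(t)·t^(s-1)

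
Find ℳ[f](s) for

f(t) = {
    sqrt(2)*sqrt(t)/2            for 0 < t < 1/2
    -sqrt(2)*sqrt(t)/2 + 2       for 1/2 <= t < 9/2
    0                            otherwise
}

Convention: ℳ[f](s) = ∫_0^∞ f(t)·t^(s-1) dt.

(9**s*s + 2*9**s - 2*s - 2)/(2**s*s*(2*s + 1))
  Re(s) > -1/2

peel off the common scale on t: sqrt(t) on [0, 1/4); 2 - sqrt(t) on [1/4, 9/4)
reversing the power substitution: t on [0, 1/2); 2 - t on [1/2, 3/2)
the 2 pieces separated at 1/2 each add one integral
segment [0, 1/2) carries sqrt(2)*sqrt(t)/2; integrate it
piece [1/2, 9/2): integrate (-sqrt(2)*sqrt(t)/2 + 2) against the kernel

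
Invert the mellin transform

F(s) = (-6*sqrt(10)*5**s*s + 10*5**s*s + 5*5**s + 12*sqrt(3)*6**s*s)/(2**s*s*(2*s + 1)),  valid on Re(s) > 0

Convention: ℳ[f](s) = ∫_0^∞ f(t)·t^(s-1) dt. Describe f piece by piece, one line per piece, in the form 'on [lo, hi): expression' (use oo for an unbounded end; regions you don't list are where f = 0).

on [0, 5/2): 5
on [5/2, 3): 6*sqrt(t)

breakpoints 5/2: one integral from each of the 2 segments
[0, 5/2) adds the kernel integral of 5
between 5/2 and 3 the integrand is 6*sqrt(t)·t^(s-1)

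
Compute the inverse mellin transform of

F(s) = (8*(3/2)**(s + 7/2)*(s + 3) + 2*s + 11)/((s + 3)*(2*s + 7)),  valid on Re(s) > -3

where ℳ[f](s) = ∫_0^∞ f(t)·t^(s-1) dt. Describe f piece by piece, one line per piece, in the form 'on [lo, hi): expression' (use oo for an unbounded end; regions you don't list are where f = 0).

on [0, 1): 5*t**3
on [1, 3/2): 4*t**(7/2)

split f at 1: ℳ[f](s) collects 2 kernel integrals
[0, 1) adds the kernel integral of 5*t**3
for t in [1, 3/2): the term is ∫ 4*t**(7/2)·t^(s-1)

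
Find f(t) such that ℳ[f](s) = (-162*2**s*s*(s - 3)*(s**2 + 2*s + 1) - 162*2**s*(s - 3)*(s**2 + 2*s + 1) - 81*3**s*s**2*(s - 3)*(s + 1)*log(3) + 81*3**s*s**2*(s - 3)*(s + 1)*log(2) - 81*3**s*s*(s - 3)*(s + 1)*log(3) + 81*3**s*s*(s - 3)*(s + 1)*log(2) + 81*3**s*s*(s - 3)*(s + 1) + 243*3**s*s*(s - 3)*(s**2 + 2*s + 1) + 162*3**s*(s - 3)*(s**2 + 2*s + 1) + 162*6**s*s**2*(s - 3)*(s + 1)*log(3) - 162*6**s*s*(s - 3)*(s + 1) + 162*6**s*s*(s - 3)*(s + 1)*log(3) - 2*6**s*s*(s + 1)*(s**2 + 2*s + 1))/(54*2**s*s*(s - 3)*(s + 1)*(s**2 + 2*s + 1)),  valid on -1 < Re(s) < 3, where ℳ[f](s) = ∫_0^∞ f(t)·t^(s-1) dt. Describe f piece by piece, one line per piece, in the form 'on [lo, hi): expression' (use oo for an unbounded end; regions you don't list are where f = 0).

on [0, 1): t
on [1, 3/2): t + 3
on [3/2, 3): t*log(t)
on [3, oo): t**(-3)

the 4 pieces separated at 1, 3/2, 3 each add one integral
on [0, 1) integrate f = t against the kernel
the [1, 3/2) slice contributes ∫ (t + 3)·t^(s-1) dt
segment [3/2, 3) carries t*log(t); integrate it
[3, ∞) adds the kernel integral of t**(-3)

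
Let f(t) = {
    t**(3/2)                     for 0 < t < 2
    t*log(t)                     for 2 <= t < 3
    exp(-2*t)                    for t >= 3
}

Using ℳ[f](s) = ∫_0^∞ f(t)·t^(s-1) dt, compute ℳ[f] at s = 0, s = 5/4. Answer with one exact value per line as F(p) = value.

integrate the 3 segments split at 2, 3, then add the results
∫ over [0, 2) of t**(3/2)·t^(s-1) joins the sum
the [2, 3) slice contributes ∫ t*log(t)·t^(s-1) dt
segment 3 to ∞ holds exp(-2*t); add its integral

F(0) = -1 - Ei(-6) + 4*sqrt(2)/3 + log(27/4)
F(5/4) = -16*3**(1/4)/9 + 2**(3/4)*uppergamma(5/4, 6)/4 + 64*2**(1/4)/81 + 16*2**(3/4)/11 + log(3**(4*3**(1/4))/2**(16*2**(1/4)/9))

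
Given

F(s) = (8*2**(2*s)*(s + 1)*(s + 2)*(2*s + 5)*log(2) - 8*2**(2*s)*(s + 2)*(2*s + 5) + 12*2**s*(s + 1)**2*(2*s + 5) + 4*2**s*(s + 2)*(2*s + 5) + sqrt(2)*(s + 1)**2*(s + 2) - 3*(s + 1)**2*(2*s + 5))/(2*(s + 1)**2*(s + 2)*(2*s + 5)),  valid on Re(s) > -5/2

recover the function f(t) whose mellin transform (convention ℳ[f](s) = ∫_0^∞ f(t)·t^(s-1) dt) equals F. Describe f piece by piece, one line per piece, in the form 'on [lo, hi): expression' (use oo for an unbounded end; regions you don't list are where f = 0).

reversing the shared t-power: sqrt(2)*t**(3/2)/4 on [0, 1); 3*t/2 on [1, 2); log(t/2) on [2, 4)
the common scale on t comes off first: t**(3/2) on [0, 1/2); 3*t on [1/2, 1); log(t) on [1, 2)
linearity at 1, 2 turns ℳ[f](s) into 3 summed integrals
[0, 1) adds the kernel integral of sqrt(2)*t**(5/2)/4
piece [1, 2): integrate 3*t**2/2 against the kernel
[2, 4) adds the kernel integral of t*log(t/2)

on [0, 1): sqrt(2)*t**(5/2)/4
on [1, 2): 3*t**2/2
on [2, 4): t*log(t/2)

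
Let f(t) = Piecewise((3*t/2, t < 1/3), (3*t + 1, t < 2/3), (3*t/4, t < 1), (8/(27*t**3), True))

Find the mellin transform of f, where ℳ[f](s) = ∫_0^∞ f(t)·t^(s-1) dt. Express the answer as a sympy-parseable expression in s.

(270*2**s*s**2 - 702*2**s*s - 324*2**s + 49*3**s*s**2 - 275*3**s*s - 162*s**2 + 378*s + 324)/(108*3**s*s*(s**2 - 2*s - 3))
  -1 < Re(s) < 3

the common scale on t comes off first: t/2 on [0, 1); t + 1 on [1, 2); t/4 on [2, 3); …
invert the common scale on t to get t on [0, 1/2); 2*t + 1 on [1/2, 1); t/2 on [1, 3/2); …
f breaks at 1/3, 2/3, 1 into 4 integrals to sum
the [0, 1/3) slice contributes ∫ 3*t/2·t^(s-1) dt
for t in [1/3, 2/3): the term is ∫ (3*t + 1)·t^(s-1)
over [2/3, 1), the kernel integral of 3*t/4 enters the sum
the [1, ∞) slice contributes ∫ 8/(27*t**3)·t^(s-1) dt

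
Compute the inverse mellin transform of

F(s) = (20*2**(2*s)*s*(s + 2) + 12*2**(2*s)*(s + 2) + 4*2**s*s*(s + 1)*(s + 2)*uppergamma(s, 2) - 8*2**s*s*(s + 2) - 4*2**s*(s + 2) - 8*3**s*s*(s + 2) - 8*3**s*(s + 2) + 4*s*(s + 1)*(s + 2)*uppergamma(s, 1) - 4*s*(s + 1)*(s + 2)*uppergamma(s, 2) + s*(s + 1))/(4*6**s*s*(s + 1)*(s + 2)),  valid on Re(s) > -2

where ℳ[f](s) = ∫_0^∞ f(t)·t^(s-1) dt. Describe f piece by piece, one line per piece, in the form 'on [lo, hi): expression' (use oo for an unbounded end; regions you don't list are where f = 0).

peel off the common scale on t: t**2 on [0, 1/2); exp(-2*t) on [1/2, 1); t + 1 on [1, 3/2); …
the 5 pieces separated at 1/6, 1/3, 1/2, 2/3 each add one integral
on [0, 1/6): add ∫ 9*t**2·t^(s-1) dt
on [1/6, 1/3) integrate f = exp(-6*t) against the kernel
between 1/3 and 1/2 the integrand is (3*t + 1)·t^(s-1)
∫ (3*t + 3)·t^(s-1) over [1/2, 2/3)
∫ over [2/3, ∞) of exp(-3*t)·t^(s-1) joins the sum

on [0, 1/6): 9*t**2
on [1/6, 1/3): exp(-6*t)
on [1/3, 1/2): 3*t + 1
on [1/2, 2/3): 3*t + 3
on [2/3, oo): exp(-3*t)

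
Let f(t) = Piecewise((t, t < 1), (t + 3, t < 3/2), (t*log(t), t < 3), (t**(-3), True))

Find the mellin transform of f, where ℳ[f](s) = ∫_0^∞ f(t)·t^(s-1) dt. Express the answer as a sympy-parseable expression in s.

(-162*2**s*s*(s - 3)*(s**2 + 2*s + 1) - 162*2**s*(s - 3)*(s**2 + 2*s + 1) - 81*3**s*s**2*(s - 3)*(s + 1)*log(3) + 81*3**s*s**2*(s - 3)*(s + 1)*log(2) - 81*3**s*s*(s - 3)*(s + 1)*log(3) + 81*3**s*s*(s - 3)*(s + 1)*log(2) + 81*3**s*s*(s - 3)*(s + 1) + 243*3**s*s*(s - 3)*(s**2 + 2*s + 1) + 162*3**s*(s - 3)*(s**2 + 2*s + 1) + 162*6**s*s**2*(s - 3)*(s + 1)*log(3) - 162*6**s*s*(s - 3)*(s + 1) + 162*6**s*s*(s - 3)*(s + 1)*log(3) - 2*6**s*s*(s + 1)*(s**2 + 2*s + 1))/(54*2**s*s*(s - 3)*(s + 1)*(s**2 + 2*s + 1))
  -1 < Re(s) < 3

along the cuts 1, 3/2, 3, ℳ[f](s) splits into 4 integrals
∫ t·t^(s-1) over [0, 1)
∫ over [1, 3/2) of (t + 3)·t^(s-1) joins the sum
∫ over [3/2, 3) of t*log(t)·t^(s-1) joins the sum
[3, ∞) adds the kernel integral of t**(-3)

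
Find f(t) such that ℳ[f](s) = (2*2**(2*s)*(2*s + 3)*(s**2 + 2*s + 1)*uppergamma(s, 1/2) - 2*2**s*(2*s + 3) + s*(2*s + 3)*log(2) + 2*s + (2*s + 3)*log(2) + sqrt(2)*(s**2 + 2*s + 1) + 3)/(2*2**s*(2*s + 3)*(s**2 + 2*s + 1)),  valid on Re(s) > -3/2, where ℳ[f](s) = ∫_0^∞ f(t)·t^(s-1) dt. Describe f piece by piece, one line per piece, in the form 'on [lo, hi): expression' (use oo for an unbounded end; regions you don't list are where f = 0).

the 3 pieces separated at 1/2, 1 each add one integral
segment [0, 1/2) carries t**(3/2); integrate it
for t in [1/2, 1): the term is ∫ t*log(t)·t^(s-1)
between 1 and ∞ the integrand is exp(-t/2)·t^(s-1)

on [0, 1/2): t**(3/2)
on [1/2, 1): t*log(t)
on [1, oo): exp(-t/2)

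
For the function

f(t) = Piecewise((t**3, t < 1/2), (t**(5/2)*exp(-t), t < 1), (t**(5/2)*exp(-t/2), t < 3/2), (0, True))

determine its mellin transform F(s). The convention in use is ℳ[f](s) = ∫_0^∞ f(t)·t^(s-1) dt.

2**(-s - 7/2)*(2**(s + 7/2)*(s + 3)*uppergamma(s + 5/2, 1/2) - 2**(s + 7/2)*(s + 3)*uppergamma(s + 5/2, 1) + 2**(2*s + 6)*(s + 3)*uppergamma(s + 5/2, 1/2) - 2**(2*s + 6)*(s + 3)*uppergamma(s + 5/2, 3/4) + sqrt(2))/(s + 3)
  Re(s) > -3

strip the shared t-power: t on [0, 1/2); sqrt(t)*exp(-t) on [1/2, 1); sqrt(t)*exp(-t/2) on [1, 3/2)
back out the shared t-power: sqrt(t) on [0, 1/2); exp(-t) on [1/2, 1); exp(-t/2) on [1, 3/2)
the 3 pieces separated at 1/2, 1 each add one integral
∫ over [0, 1/2) of t**3·t^(s-1) joins the sum
segment [1/2, 1) carries t**(5/2)*exp(-t); integrate it
on [1, 3/2) integrate f = t**(5/2)*exp(-t/2) against the kernel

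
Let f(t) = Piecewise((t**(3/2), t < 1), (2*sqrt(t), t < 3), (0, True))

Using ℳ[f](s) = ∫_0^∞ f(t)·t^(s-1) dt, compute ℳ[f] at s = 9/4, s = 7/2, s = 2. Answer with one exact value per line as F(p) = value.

cuts at 1: linearity sums the 2 kernel integrals
over [0, 1), the kernel integral of t**(3/2) enters the sum
[1, 3) adds the kernel integral of 2*sqrt(t)

F(9/4) = -76/165 + 72*3**(3/4)/11
F(7/2) = 201/5
F(2) = -18/35 + 36*sqrt(3)/5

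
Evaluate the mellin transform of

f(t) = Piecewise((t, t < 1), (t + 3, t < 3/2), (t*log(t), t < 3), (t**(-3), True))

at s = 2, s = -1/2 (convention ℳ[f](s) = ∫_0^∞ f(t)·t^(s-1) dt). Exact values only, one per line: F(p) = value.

integrate the 4 segments split at 1, 3/2, 3, then add the results
∫ t·t^(s-1) over [0, 1)
between 1 and 3/2 the integrand is (t + 3)·t^(s-1)
over [3/2, 3), the kernel integral of t*log(t) enters the sum
∫ t**(-3)·t^(s-1) over [3, ∞)

F(2) = 17/24 + 9*log(2)/8 + 63*log(3)/8
F(-1/2) = -2266*sqrt(3)/567 + sqrt(6) + log(2**(sqrt(6))*3**(-sqrt(6) + 2*sqrt(3))) + 6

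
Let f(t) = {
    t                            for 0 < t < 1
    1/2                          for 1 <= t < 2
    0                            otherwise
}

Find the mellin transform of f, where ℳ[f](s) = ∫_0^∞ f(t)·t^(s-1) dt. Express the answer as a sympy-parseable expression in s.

(2**s*(s + 1) + s - 1)/(2*s*(s + 1))
  Re(s) > -1

split f at 1: ℳ[f](s) collects 2 kernel integrals
the [0, 1) slice contributes ∫ t·t^(s-1) dt
segment [1, 2) carries 1/2; integrate it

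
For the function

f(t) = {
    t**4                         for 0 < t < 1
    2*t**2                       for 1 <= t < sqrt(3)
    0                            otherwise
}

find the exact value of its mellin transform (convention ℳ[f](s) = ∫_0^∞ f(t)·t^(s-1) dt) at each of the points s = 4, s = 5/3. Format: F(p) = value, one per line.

F(4) = 211/24
F(5/3) = -69/187 + 18*3**(5/6)/11

strip the shared t-power: t**3 on [0, 1); 2*t on [1, sqrt(3))
strip the power substitution: t**(3/2) on [0, 1); 2*sqrt(t) on [1, 3)
slice at 1, transform all 2 pieces, and sum them
the [0, 1) slice contributes ∫ t**4·t^(s-1) dt
piece [1, sqrt(3)): integrate 2*t**2 against the kernel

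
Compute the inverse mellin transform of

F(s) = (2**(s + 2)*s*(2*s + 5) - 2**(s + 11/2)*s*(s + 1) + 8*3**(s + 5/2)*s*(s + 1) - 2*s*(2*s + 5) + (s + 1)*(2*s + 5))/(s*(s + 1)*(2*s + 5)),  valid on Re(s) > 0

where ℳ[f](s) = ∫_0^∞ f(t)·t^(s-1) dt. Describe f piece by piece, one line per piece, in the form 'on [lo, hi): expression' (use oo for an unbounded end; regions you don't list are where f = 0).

on [0, 1): 1
on [1, 2): 2*t
on [2, 3): 4*t**(5/2)

linearity at 1, 2 turns ℳ[f](s) into 3 summed integrals
segment [0, 1) carries 1; integrate it
over [1, 2), the kernel integral of 2*t enters the sum
piece [2, 3): integrate 4*t**(5/2) against the kernel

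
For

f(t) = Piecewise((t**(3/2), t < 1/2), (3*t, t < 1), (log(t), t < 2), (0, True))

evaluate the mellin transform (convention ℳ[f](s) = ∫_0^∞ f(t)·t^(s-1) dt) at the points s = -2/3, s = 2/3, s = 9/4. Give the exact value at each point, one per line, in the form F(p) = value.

F(-2/3) = -9*2**(2/3)/2 - 9*2**(1/3)/8 - 3*2**(1/3)*log(2)/4 + 3*2**(1/6)/5 + 45/4
F(2/3) = -9*2**(2/3)/4 - 9*2**(1/3)/20 + 3*2**(5/6)/52 + 3*2**(2/3)*log(2)/2 + 81/20
F(9/4) = -1253*2**(1/4)/1620 - 3*2**(3/4)/52 + 1180/1053 + 16*2**(1/4)*log(2)/9

integrate the 3 segments split at 1/2, 1, then add the results
on [0, 1/2) integrate f = t**(3/2) against the kernel
segment 1/2 to 1 holds 3*t; add its integral
over [1, 2), the kernel integral of log(t) enters the sum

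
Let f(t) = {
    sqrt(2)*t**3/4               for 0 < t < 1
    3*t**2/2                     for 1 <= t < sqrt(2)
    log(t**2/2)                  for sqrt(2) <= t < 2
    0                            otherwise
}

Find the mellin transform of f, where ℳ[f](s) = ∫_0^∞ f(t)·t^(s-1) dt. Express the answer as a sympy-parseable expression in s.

(12*2**(s/2)*s**2*(s + 3) + 8*2**(s/2)*(s + 2)*(s + 3) + 4*2**s*s*(s + 2)*(s + 3)*log(2) - 8*2**s*(s + 2)*(s + 3) + sqrt(2)*s**2*(s + 2) - 6*s**2*(s + 3))/(4*s**2*(s + 2)*(s + 3))
  Re(s) > -3

peel off the power substitution: sqrt(2)*t**(3/2)/4 on [0, 1); 3*t/2 on [1, 2); log(t/2) on [2, 4)
strip the common scale on t: t**(3/2) on [0, 1/2); 3*t on [1/2, 1); log(t) on [1, 2)
treat the 3 regions marked off by 1, sqrt(2) separately and sum
on [0, 1) integrate f = sqrt(2)*t**3/4 against the kernel
[1, sqrt(2)) adds the kernel integral of 3*t**2/2
∫ log(t**2/2)·t^(s-1) over [sqrt(2), 2)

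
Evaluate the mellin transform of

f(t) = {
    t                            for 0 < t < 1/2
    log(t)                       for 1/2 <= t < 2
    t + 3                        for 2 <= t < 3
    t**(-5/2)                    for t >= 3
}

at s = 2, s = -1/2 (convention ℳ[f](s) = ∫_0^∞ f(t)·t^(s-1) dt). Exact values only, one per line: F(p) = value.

F(2) = 2*sqrt(3)/3 + 17*log(2)/8 + 207/16
F(-1/2) = sqrt(2)*(-486*log(2) + sqrt(2) + 648)/162

along the cuts 1/2, 2, 3, ℳ[f](s) splits into 4 integrals
[0, 1/2) adds the kernel integral of t
segment [1/2, 2) carries log(t); integrate it
segment 2 to 3 holds (t + 3); add its integral
∫ t**(-5/2)·t^(s-1) over [3, ∞)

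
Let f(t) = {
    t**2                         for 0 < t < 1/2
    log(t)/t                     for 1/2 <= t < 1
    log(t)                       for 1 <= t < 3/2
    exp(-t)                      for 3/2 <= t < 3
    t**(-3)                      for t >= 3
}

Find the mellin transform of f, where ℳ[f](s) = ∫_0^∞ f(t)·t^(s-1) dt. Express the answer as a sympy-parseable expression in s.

(108*2**s*s**2*(s - 3)*(s + 2)*(s**2 - 2*s + 1)*uppergamma(s, 3/2) - 108*2**s*s**2*(s - 3)*(s + 2)*(s**2 - 2*s + 1)*uppergamma(s, 3) - 108*2**s*s**2*(s - 3)*(s + 2) + 108*2**s*(s - 3)*(s + 2)*(s**2 - 2*s + 1) - 108*3**s*s*(s - 3)*(s + 2)*(s**2 - 2*s + 1)*log(2) + 108*3**s*s*(s - 3)*(s + 2)*(s**2 - 2*s + 1)*log(3) - 108*3**s*(s - 3)*(s + 2)*(s**2 - 2*s + 1) - 4*6**s*s**2*(s + 2)*(s**2 - 2*s + 1) + 216*s**3*(s - 3)*(s + 2)*log(2) - 216*s**2*(s - 3)*(s + 2)*log(2) + 216*s**2*(s - 3)*(s + 2) + 27*s**2*(s - 3)*(s**2 - 2*s + 1))/(108*2**s*s**2*(s - 3)*(s + 2)*(s**2 - 2*s + 1))
  -2 < Re(s) < 3

invert the shared t-power to get t**3 on [0, 1/2); log(t) on [1/2, 1); t*log(t) on [1, 3/2); …
remove the shared t-power first: t**4 on [0, 1/2); t*log(t) on [1/2, 1); t**2*log(t) on [1, 3/2); …
peel off the shared t-power: t**2 on [0, 1/2); log(t)/t on [1/2, 1); log(t) on [1, 3/2); …
f breaks at 1/2, 1, 3/2, 3 into 5 integrals to sum
segment [0, 1/2) carries t**2; integrate it
segment [1/2, 1) carries log(t)/t; integrate it
on [1, 3/2) integrate f = log(t) against the kernel
[3/2, 3) adds the kernel integral of exp(-t)
segment 3 to ∞ holds t**(-3); add its integral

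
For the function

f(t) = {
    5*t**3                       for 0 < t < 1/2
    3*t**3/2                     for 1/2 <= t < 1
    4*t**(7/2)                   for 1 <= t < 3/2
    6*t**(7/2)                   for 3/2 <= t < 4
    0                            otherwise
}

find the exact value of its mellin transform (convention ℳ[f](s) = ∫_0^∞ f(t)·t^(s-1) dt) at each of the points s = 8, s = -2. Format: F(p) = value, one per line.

the 4 pieces separated at 1/2, 1, 3/2 each add one integral
on [0, 1/2): add ∫ 5*t**3·t^(s-1) dt
on [1/2, 1) integrate f = 3*t**3/2 against the kernel
segment [1, 3/2) carries 4*t**(7/2); integrate it
∫ 6*t**(7/2)·t^(s-1) over [3/2, 4)

F(8) = 4535485245601/1036288 - 177147*sqrt(6)/23552
F(-2) = 391/12 - sqrt(6)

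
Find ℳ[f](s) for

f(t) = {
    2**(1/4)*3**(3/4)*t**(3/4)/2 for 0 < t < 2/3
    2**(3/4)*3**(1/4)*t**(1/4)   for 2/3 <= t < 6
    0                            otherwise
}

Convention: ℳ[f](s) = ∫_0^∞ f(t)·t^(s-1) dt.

2**(s + 2)*(3**(2*s + 1/2)*(8*s + 6) - 4*s - 5)/(3**s*(4*s + 1)*(4*s + 3))
  Re(s) > -3/4

invert the common scale on t to get t**(3/4) on [0, 1); 2*t**(1/4) on [1, 9)
undo the power substitution: t**(3/2) on [0, 1); 2*sqrt(t) on [1, 3)
the 2 pieces separated at 2/3 each add one integral
between 0 and 2/3 the integrand is 2**(1/4)*3**(3/4)*t**(3/4)/2·t^(s-1)
segment 2/3 to 6 holds 2**(3/4)*3**(1/4)*t**(1/4); add its integral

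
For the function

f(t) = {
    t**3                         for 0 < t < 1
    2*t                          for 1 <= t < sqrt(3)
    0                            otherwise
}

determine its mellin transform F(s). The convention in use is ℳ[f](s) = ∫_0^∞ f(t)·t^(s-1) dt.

(2*3**(s/2 + 1/2)*(s + 3) - s - 5)/((s + 1)*(s + 3))
  Re(s) > -3

invert the power substitution to get t**(3/2) on [0, 1); 2*sqrt(t) on [1, 3)
along the cuts 1, ℳ[f](s) splits into 2 integrals
segment [0, 1) carries t**3; integrate it
segment [1, sqrt(3)) carries 2*t; integrate it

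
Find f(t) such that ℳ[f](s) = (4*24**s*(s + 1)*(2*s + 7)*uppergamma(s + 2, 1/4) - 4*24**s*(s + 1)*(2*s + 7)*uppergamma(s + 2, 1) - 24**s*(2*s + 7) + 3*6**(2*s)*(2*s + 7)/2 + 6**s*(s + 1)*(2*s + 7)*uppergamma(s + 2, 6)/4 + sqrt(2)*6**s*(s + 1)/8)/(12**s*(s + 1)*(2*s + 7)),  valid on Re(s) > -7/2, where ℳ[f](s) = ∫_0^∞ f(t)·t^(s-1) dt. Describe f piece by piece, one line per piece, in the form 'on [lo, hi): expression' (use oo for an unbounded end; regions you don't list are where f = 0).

remove the shared t-power first: t**(3/2) on [0, 1/2); exp(-t/2) on [1/2, 2); 1/(2*t) on [2, 3); …
summing 4 kernel integrals split by 1/2, 2, 3 yields ℳ[f](s)
∫ over [0, 1/2) of t**(7/2)·t^(s-1) joins the sum
∫ over [1/2, 2) of t**2*exp(-t/2)·t^(s-1) joins the sum
∫ over [2, 3) of t/2·t^(s-1) joins the sum
segment [3, ∞) carries t**2*exp(-2*t); integrate it

on [0, 1/2): t**(7/2)
on [1/2, 2): t**2*exp(-t/2)
on [2, 3): t/2
on [3, oo): t**2*exp(-2*t)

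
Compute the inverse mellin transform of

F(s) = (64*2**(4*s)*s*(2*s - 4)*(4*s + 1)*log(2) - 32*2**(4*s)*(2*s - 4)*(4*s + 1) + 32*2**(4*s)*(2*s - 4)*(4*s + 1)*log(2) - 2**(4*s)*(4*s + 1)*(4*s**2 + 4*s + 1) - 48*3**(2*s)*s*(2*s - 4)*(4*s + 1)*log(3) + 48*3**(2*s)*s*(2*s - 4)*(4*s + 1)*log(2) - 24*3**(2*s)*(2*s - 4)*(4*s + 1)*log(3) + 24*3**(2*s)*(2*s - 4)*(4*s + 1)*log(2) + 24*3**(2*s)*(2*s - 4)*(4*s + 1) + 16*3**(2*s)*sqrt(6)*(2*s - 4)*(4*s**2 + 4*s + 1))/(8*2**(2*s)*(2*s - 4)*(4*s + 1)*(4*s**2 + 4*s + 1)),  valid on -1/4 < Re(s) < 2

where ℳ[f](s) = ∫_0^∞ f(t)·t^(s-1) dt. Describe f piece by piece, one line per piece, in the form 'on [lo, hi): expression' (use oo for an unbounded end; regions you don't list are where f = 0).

the power substitution comes off first: sqrt(t) on [0, 3/2); t*log(t) on [3/2, 2); t**(-4) on [2, ∞)
integrate the 3 segments split at 9/4, 4, then add the results
for t in [0, 9/4): the term is ∫ t**(1/4)·t^(s-1)
for t in [9/4, 4): the term is ∫ sqrt(t)*log(sqrt(t))·t^(s-1)
the [4, ∞) slice contributes ∫ t**(-2)·t^(s-1) dt

on [0, 9/4): t**(1/4)
on [9/4, 4): sqrt(t)*log(sqrt(t))
on [4, oo): t**(-2)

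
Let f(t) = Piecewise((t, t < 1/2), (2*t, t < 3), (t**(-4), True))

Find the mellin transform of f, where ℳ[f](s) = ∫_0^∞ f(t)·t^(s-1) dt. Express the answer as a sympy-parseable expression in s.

treat the 3 regions marked off by 1/2, 3 separately and sum
∫ t·t^(s-1) over [0, 1/2)
on [1/2, 3) integrate f = 2*t against the kernel
the [3, ∞) slice contributes ∫ t**(-4)·t^(s-1) dt

(970*6**s*s - 3890*6**s - 81*s + 324)/(162*2**s*(s**2 - 3*s - 4))
  -1 < Re(s) < 4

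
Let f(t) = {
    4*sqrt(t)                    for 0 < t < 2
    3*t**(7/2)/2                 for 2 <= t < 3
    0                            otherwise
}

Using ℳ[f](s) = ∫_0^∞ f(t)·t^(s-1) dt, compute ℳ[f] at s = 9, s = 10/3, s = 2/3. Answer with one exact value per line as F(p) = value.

F(9) = -131072*sqrt(2)/475 + 1594323*sqrt(3)/25
F(10/3) = -5376*2**(5/6)/943 + 6561*3**(5/6)/41
F(2/3) = 192*2**(1/6)/175 + 729*3**(1/6)/25

slice at 2, transform all 2 pieces, and sum them
between 0 and 2 the integrand is 4*sqrt(t)·t^(s-1)
∫ over [2, 3) of 3*t**(7/2)/2·t^(s-1) joins the sum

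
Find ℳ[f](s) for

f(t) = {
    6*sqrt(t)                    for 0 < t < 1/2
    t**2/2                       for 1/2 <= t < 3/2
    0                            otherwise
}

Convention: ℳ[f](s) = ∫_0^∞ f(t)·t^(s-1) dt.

(9*3**s*(2*s + 1) - 2*s + 48*sqrt(2)*(s + 2) - 1)/(8*2**s*(s + 2)*(2*s + 1))
  Re(s) > -1/2

integrate the 2 segments split at 1/2, then add the results
segment [0, 1/2) carries 6*sqrt(t); integrate it
between 1/2 and 3/2 the integrand is t**2/2·t^(s-1)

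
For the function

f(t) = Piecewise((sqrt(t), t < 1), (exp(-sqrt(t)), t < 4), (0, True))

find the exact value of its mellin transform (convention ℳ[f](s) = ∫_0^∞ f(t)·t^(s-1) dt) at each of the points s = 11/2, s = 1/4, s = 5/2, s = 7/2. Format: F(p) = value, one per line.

F(11/2) = -53626368*exp(-2) + 1/6 + 19728202*exp(-1)
F(1/4) = -2*sqrt(pi)*erfc(sqrt(2)) + 2*sqrt(pi)*erfc(1) + 4/3
F(5/2) = -336*exp(-2) + 1/3 + 130*exp(-1)
F(7/2) = -10592*exp(-2) + 1/4 + 3914*exp(-1)

undo the power substitution: t on [0, 1); exp(-t) on [1, 2)
decompose at 1; ℳ[f](s) sums the 2 pieces' integrals
segment 0 to 1 holds sqrt(t); add its integral
segment [1, 4) carries exp(-sqrt(t)); integrate it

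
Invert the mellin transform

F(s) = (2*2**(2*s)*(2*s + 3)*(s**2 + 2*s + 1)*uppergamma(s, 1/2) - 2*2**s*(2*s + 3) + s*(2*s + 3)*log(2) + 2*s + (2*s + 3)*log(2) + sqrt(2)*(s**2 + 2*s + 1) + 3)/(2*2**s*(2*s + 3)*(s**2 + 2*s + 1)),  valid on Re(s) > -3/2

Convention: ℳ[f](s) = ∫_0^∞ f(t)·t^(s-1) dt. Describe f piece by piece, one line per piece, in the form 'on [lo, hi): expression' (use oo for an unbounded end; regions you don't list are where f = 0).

on [0, 1/2): t**(3/2)
on [1/2, 1): t*log(t)
on [1, oo): exp(-t/2)

along the cuts 1/2, 1, ℳ[f](s) splits into 3 integrals
between 0 and 1/2 the integrand is t**(3/2)·t^(s-1)
segment [1/2, 1) carries t*log(t); integrate it
∫ over [1, ∞) of exp(-t/2)·t^(s-1) joins the sum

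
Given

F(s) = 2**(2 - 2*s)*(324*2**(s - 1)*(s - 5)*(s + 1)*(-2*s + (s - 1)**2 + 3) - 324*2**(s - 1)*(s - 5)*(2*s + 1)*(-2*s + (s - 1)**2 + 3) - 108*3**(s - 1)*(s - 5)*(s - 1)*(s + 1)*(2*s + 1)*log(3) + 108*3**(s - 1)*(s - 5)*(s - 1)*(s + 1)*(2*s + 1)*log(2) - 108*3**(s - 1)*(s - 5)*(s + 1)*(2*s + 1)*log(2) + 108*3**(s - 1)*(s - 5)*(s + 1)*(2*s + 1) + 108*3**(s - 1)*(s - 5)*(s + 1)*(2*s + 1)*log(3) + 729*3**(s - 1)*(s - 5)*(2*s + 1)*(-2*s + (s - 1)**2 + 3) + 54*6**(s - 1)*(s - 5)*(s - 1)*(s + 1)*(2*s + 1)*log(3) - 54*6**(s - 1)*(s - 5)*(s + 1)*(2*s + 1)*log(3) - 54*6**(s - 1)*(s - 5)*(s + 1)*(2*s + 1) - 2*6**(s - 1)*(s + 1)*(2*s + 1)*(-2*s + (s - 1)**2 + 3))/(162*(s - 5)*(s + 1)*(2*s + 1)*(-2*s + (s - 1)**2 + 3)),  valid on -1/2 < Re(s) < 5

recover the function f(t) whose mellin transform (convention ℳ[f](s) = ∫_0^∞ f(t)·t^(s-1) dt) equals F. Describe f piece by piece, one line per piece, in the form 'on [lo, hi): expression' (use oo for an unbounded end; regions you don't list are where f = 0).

remove the shared t-power first: 2*sqrt(2)*t**(3/2) on [0, 1/2); 8*t**2 on [1/2, 3/4); log(2*t)/(2*t) on [3/4, 3/2); …
reversing the common scale on t: t**(3/2) on [0, 1); 2*t**2 on [1, 3/2); log(t)/t on [3/2, 3); …
split f at 1/2, 3/4, 3/2: ℳ[f](s) collects 4 kernel integrals
segment 0 to 1/2 holds 2*sqrt(2)*sqrt(t); add its integral
on [1/2, 3/4) integrate f = 8*t against the kernel
∫ log(2*t)/(2*t**2)·t^(s-1) over [3/4, 3/2)
for t in [3/2, ∞): the term is ∫ 1/(16*t**5)·t^(s-1)

on [0, 1/2): 2*sqrt(2)*sqrt(t)
on [1/2, 3/4): 8*t
on [3/4, 3/2): log(2*t)/(2*t**2)
on [3/2, oo): 1/(16*t**5)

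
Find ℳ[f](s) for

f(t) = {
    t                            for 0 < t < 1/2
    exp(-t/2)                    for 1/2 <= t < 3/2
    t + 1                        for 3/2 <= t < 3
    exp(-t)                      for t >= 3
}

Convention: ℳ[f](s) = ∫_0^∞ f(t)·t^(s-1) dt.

decompose at 1/2, 3/2, 3; ℳ[f](s) sums the 4 pieces' integrals
segment [0, 1/2) carries t; integrate it
the [1/2, 3/2) slice contributes ∫ exp(-t/2)·t^(s-1) dt
the [3/2, 3) slice contributes ∫ (t + 1)·t^(s-1) dt
over [3, ∞), the kernel integral of exp(-t) enters the sum

(2*2**s*s*(s + 1)*uppergamma(s, 3) - 5*3**s*s - 2*3**s + 2*4**s*s*(s + 1)*uppergamma(s, 1/4) - 2*4**s*s*(s + 1)*uppergamma(s, 3/4) + 8*6**s*s + 2*6**s + s)/(2*2**s*s*(s + 1))
  Re(s) > -1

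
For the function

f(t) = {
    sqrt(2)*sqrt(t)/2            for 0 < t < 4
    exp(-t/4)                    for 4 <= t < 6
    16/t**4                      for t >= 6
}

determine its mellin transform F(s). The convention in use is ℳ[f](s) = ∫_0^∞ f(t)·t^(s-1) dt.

2**s*(2**s*(s - 4)*(2*s + 1)*uppergamma(s, 1) - 2**s*(s - 4)*(2*s + 1)*uppergamma(s, 3/2) + 2*2**(s + 1/2)*(s - 4) - 3**s*(2*s + 1)/81)/((s - 4)*(2*s + 1))
  -1/2 < Re(s) < 4

remove the common scale on t first: sqrt(t) on [0, 2); exp(-t/2) on [2, 3); t**(-4) on [3, ∞)
decompose at 4, 6; ℳ[f](s) sums the 3 pieces' integrals
between 0 and 4 the integrand is sqrt(2)*sqrt(t)/2·t^(s-1)
segment 4 to 6 holds exp(-t/4); add its integral
segment 6 to ∞ holds 16/t**4; add its integral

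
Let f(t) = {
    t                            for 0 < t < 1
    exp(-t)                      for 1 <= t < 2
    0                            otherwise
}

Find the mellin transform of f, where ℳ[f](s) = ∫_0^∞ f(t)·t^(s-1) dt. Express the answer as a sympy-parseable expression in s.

summing 2 kernel integrals split by 1 yields ℳ[f](s)
[0, 1) adds the kernel integral of t
∫ exp(-t)·t^(s-1) over [1, 2)

((s + 1)*uppergamma(s, 1) - (s + 1)*uppergamma(s, 2) + 1)/(s + 1)
  Re(s) > -1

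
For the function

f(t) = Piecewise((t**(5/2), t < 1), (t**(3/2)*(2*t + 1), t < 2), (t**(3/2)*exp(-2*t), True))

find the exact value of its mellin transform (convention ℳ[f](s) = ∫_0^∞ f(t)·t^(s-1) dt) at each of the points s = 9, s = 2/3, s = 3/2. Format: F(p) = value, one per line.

back out the shared t-power: t**(3/2) on [0, 1); sqrt(t)*(2*t + 1) on [1, 2); sqrt(t)*exp(-2*t) on [2, ∞)
reversing the shared t-power: t on [0, 1); 2*t + 1 on [1, 2); exp(-2*t) on [2, ∞)
decompose at 1, 2; ℳ[f](s) sums the 3 pieces' integrals
∫ t**(5/2)·t^(s-1) over [0, 1)
the [1, 2) slice contributes ∫ t**(3/2)*(2*t + 1)·t^(s-1) dt
over [2, ∞), the kernel integral of t**(3/2)*exp(-2*t) enters the sum

F(9) = ((-184549376 + 459561500672*sqrt(2))*exp(4)/1012924416 + sqrt(2)*(316234143225*sqrt(pi)*exp(4)*erfc(2) + 30311080231236)/1012924416)*exp(-4)
F(2/3) = -192/247 + 2**(5/6)*uppergamma(13/6, 4)/8 + 1704*2**(1/6)/247
F(3/2) = 13*exp(-4)/4 + 121/12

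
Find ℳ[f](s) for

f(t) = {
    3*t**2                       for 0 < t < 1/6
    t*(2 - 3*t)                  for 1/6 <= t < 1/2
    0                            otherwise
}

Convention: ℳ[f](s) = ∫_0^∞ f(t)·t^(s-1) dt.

(3*3**s*(s + 1) + 12*3**s - 2*s - 6)/(12*6**s*(s + 1)*(s + 2))
  Re(s) > -2

strip the shared t-power: 3*t on [0, 1/6); 2 - 3*t on [1/6, 1/2)
peel off the common scale on t: t on [0, 1/2); 2 - t on [1/2, 3/2)
linearity at 1/6 turns ℳ[f](s) into 2 summed integrals
for t in [0, 1/6): the term is ∫ 3*t**2·t^(s-1)
on [1/6, 1/2): add ∫ t*(2 - 3*t)·t^(s-1) dt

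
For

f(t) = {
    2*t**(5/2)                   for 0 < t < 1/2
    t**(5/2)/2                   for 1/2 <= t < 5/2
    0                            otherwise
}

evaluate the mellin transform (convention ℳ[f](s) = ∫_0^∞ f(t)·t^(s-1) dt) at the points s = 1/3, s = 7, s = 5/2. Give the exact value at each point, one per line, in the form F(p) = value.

the 2 pieces separated at 1/2 each add one integral
segment [0, 1/2) carries 2*t**(5/2); integrate it
piece [1/2, 5/2): integrate t**(5/2)/2 against the kernel

F(1/3) = 3*2**(1/6)*(3 + 25*5**(5/6))/136
F(7) = 3*sqrt(2)/19456 + 1953125*sqrt(10)/19456
F(5/2) = 391/40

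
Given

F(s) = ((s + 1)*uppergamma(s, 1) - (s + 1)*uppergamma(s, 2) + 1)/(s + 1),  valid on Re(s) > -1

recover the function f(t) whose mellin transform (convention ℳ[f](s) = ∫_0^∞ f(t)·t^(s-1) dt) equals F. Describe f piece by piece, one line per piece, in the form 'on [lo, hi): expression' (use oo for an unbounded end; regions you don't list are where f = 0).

on [0, 1): t
on [1, 2): exp(-t)

decompose at 1; ℳ[f](s) sums the 2 pieces' integrals
on [0, 1): add ∫ t·t^(s-1) dt
between 1 and 2 the integrand is exp(-t)·t^(s-1)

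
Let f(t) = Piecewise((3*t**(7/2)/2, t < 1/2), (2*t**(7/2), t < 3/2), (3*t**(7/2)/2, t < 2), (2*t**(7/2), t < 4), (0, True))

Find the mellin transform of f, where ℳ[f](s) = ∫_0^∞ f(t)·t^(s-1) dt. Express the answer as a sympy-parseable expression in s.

f breaks at 1/2, 3/2, 2 into 4 integrals to sum
segment 0 to 1/2 holds 3*t**(7/2)/2; add its integral
on [1/2, 3/2): add ∫ 2*t**(7/2)·t^(s-1) dt
[3/2, 2) adds the kernel integral of 3*t**(7/2)/2
∫ over [2, 4) of 2*t**(7/2)·t^(s-1) joins the sum

(-2**(-s - 7/2) - 2**(s + 7/2) + (3/2)**(s + 7/2) + 4*4**(s + 7/2))/(2*s + 7)
  Re(s) > -7/2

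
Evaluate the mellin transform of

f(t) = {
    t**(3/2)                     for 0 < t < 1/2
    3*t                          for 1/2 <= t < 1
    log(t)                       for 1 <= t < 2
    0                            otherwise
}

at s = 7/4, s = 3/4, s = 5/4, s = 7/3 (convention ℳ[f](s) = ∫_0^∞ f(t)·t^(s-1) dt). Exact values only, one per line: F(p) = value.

linearity at 1/2, 1 turns ℳ[f](s) into 3 summed integrals
segment 0 to 1/2 holds t**(3/2); add its integral
segment [1/2, 1) carries 3*t; integrate it
piece [1, 2): integrate log(t) against the kernel

F(7/4) = -1615*2**(3/4)/2548 - 3*2**(1/4)/22 + 8*2**(3/4)*log(2)/7 + 764/539
F(3/4) = -31*2**(3/4)/18 - 3*2**(1/4)/7 + 4*2**(3/4)*log(2)/3 + 220/63
F(5/4) = -679*2**(1/4)/550 - 2**(3/4)/6 + 8*2**(1/4)*log(2)/5 + 148/75
F(7/3) = -36*2**(1/3)/49 - 9*2**(2/3)/160 + 3*2**(1/6)/184 + 531/490 + 12*2**(1/3)*log(2)/7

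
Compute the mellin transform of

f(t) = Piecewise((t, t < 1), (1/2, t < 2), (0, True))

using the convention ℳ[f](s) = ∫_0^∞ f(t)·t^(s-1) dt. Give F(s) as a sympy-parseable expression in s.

(2**s*(s + 1) + s - 1)/(2*s*(s + 1))
  Re(s) > -1

breakpoints 1: one integral from each of the 2 segments
segment [0, 1) carries t; integrate it
segment 1 to 2 holds 1/2; add its integral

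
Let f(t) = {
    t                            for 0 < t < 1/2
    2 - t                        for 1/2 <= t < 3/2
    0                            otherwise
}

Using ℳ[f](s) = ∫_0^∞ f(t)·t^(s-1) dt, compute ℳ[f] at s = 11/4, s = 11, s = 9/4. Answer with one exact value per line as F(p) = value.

F(11/4) = 2**(1/4)*(-38 + 243*3**(3/4))/660
F(11) = 2657179/540672
F(9/4) = 2**(3/4)*(-34 + 225*3**(1/4))/468

integrate the 2 segments split at 1/2, then add the results
on [0, 1/2) integrate f = t against the kernel
segment 1/2 to 3/2 holds (2 - t); add its integral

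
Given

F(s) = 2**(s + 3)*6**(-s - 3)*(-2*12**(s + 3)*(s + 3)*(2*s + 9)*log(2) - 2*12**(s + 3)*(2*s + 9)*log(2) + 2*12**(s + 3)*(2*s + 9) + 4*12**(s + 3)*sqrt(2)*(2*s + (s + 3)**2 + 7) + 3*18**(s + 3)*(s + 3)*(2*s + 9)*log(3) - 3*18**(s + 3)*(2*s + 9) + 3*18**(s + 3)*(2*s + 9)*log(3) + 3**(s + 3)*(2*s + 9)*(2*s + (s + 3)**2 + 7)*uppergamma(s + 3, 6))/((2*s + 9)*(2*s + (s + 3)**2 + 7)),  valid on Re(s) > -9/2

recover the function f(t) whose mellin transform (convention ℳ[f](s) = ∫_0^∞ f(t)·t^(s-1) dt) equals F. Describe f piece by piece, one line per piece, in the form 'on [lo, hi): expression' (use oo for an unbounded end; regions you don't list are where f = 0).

on [0, 4): sqrt(2)*t**(9/2)/4
on [4, 6): t**4*log(t/2)/2
on [6, oo): t**3*exp(-t)

back out the shared t-power: sqrt(2)*t**(5/2)/4 on [0, 4); t**2*log(t/2)/2 on [4, 6); t*exp(-t) on [6, ∞)
peel off the shared t-power: sqrt(2)*t**(3/2)/4 on [0, 4); t*log(t/2)/2 on [4, 6); exp(-t) on [6, ∞)
reversing the common scale on t: t**(3/2) on [0, 2); t*log(t) on [2, 3); exp(-2*t) on [3, ∞)
linearity at 4, 6 turns ℳ[f](s) into 3 summed integrals
on [0, 4): add ∫ sqrt(2)*t**(9/2)/4·t^(s-1) dt
for t in [4, 6): the term is ∫ t**4*log(t/2)/2·t^(s-1)
∫ over [6, ∞) of t**3*exp(-t)·t^(s-1) joins the sum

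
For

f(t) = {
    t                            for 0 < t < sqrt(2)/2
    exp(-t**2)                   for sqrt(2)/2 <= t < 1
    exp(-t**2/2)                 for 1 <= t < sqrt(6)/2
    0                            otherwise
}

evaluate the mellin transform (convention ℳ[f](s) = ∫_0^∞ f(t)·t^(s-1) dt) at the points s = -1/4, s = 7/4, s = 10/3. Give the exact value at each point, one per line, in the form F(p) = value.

F(-1/4) = -2**(7/8)*uppergamma(-1/8, 3/4)/4 - uppergamma(-1/8, 1)/2 + 2**(7/8)*uppergamma(-1/8, 1/2)/4 + uppergamma(-1/8, 1/2)/2 + 2*2**(5/8)/3
F(7/4) = -2**(7/8)*uppergamma(7/8, 3/4)/2 - uppergamma(7/8, 1)/2 + 2**(5/8)/11 + uppergamma(7/8, 1/2)/2 + 2**(7/8)*uppergamma(7/8, 1/2)/2
F(10/3) = -2**(2/3)*uppergamma(5/3, 3/4) - uppergamma(5/3, 1)/2 + 3*2**(5/6)/104 + uppergamma(5/3, 1/2)/2 + 2**(2/3)*uppergamma(5/3, 1/2)

peel off the power substitution: sqrt(t) on [0, 1/2); exp(-t) on [1/2, 1); exp(-t/2) on [1, 3/2)
cuts at sqrt(2)/2, 1: linearity sums the 3 kernel integrals
segment [0, sqrt(2)/2) carries t; integrate it
on [sqrt(2)/2, 1) integrate f = exp(-t**2) against the kernel
∫ over [1, sqrt(6)/2) of exp(-t**2/2)·t^(s-1) joins the sum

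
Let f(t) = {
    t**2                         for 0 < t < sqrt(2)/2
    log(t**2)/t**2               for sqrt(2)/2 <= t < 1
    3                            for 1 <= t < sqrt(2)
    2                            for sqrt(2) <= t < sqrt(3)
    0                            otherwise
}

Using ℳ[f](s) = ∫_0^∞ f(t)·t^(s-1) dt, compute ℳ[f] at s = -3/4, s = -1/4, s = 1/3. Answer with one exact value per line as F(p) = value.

F(-3/4) = -8*3**(5/8)/9 - 2*2**(5/8)/3 - 8*2**(3/8)*log(2)/11 + 562*2**(3/8)/605 + 452/121
F(-1/4) = -8*3**(7/8)/3 - 2*2**(7/8) - 8*2**(1/8)*log(2)/9 + 610*2**(1/8)/567 + 940/81
F(1/3) = -243/25 - 3*2**(5/6)*log(2)/5 + 579*2**(5/6)/700 + 3*2**(1/6) + 6*3**(1/6)

peel off the power substitution: t on [0, 1/2); log(t)/t on [1/2, 1); 3 on [1, 2); …
decompose at sqrt(2)/2, 1, sqrt(2); ℳ[f](s) sums the 4 pieces' integrals
on [0, sqrt(2)/2): add ∫ t**2·t^(s-1) dt
segment sqrt(2)/2 to 1 holds log(t**2)/t**2; add its integral
on [1, sqrt(2)): add ∫ 3·t^(s-1) dt
[sqrt(2), sqrt(3)) adds the kernel integral of 2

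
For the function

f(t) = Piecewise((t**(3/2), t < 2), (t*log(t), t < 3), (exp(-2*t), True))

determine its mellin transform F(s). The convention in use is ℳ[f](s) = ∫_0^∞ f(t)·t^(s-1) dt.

(-12**s*s*(2*s + 3)*log(4) - 12**s*(2*s + 3)*log(4) + 12**s*(4*s + 6) + 12**s*sqrt(2)*(4*s**2 + 8*s + 4) + 3*18**s*s*(2*s + 3)*log(3) + 18**s*(-6*s - 9) + 3*18**s*(2*s + 3)*log(3) + 3**s*(2*s + 3)*(s**2 + 2*s + 1)*uppergamma(s, 6))/(6**s*(2*s + 3)*(s**2 + 2*s + 1))
  Re(s) > -3/2

treat the 3 regions marked off by 2, 3 separately and sum
the [0, 2) slice contributes ∫ t**(3/2)·t^(s-1) dt
over [2, 3), the kernel integral of t*log(t) enters the sum
on [3, ∞) integrate f = exp(-2*t) against the kernel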